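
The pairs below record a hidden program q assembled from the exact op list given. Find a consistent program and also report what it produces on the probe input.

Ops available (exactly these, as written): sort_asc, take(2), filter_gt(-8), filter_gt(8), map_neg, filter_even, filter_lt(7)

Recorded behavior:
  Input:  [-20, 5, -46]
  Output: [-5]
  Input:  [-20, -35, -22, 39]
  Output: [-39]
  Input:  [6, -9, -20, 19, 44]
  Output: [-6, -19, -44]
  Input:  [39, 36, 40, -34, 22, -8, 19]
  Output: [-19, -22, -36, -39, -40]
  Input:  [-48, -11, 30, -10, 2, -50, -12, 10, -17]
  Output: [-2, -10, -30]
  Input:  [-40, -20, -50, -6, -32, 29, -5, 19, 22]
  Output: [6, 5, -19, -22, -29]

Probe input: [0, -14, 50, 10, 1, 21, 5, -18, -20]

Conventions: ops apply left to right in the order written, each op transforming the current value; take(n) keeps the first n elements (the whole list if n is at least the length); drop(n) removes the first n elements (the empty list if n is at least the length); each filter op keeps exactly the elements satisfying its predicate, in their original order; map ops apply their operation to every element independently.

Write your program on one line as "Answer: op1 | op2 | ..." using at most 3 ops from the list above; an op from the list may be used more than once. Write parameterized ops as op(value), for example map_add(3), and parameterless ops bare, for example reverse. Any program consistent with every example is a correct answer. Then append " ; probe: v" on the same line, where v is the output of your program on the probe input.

sort_asc | filter_gt(-8) | map_neg ; probe: [0, -1, -5, -10, -21, -50]

Check, running the answer program on each example:
  [-20, 5, -46] -> [-46, -20, 5] -> [5] -> [-5]
  [-20, -35, -22, 39] -> [-35, -22, -20, 39] -> [39] -> [-39]
  [6, -9, -20, 19, 44] -> [-20, -9, 6, 19, 44] -> [6, 19, 44] -> [-6, -19, -44]
  [39, 36, 40, -34, 22, -8, 19] -> [-34, -8, 19, 22, 36, 39, 40] -> [19, 22, 36, 39, 40] -> [-19, -22, -36, -39, -40]
  [-48, -11, 30, -10, 2, -50, -12, 10, -17] -> [-50, -48, -17, -12, -11, -10, 2, 10, 30] -> [2, 10, 30] -> [-2, -10, -30]
  [-40, -20, -50, -6, -32, 29, -5, 19, 22] -> [-50, -40, -32, -20, -6, -5, 19, 22, 29] -> [-6, -5, 19, 22, 29] -> [6, 5, -19, -22, -29]
  probe: [0, -14, 50, 10, 1, 21, 5, -18, -20] -> [-20, -18, -14, 0, 1, 5, 10, 21, 50] -> [0, 1, 5, 10, 21, 50] -> [0, -1, -5, -10, -21, -50]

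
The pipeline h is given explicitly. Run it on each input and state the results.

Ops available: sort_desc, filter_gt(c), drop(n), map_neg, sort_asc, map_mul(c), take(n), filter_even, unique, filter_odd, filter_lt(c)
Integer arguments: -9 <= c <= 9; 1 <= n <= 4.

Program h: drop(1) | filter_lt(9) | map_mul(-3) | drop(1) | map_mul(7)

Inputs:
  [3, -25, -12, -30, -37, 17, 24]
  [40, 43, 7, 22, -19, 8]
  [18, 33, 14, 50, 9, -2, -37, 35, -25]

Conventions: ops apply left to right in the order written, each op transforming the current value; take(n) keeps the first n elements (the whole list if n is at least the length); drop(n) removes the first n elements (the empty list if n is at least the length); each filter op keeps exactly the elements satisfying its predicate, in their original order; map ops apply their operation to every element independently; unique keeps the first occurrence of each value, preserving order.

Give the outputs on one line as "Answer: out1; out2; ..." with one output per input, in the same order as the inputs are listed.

Execution, op by op:
  [3, -25, -12, -30, -37, 17, 24] -> [-25, -12, -30, -37, 17, 24] -> [-25, -12, -30, -37] -> [75, 36, 90, 111] -> [36, 90, 111] -> [252, 630, 777]
  [40, 43, 7, 22, -19, 8] -> [43, 7, 22, -19, 8] -> [7, -19, 8] -> [-21, 57, -24] -> [57, -24] -> [399, -168]
  [18, 33, 14, 50, 9, -2, -37, 35, -25] -> [33, 14, 50, 9, -2, -37, 35, -25] -> [-2, -37, -25] -> [6, 111, 75] -> [111, 75] -> [777, 525]

[252, 630, 777]; [399, -168]; [777, 525]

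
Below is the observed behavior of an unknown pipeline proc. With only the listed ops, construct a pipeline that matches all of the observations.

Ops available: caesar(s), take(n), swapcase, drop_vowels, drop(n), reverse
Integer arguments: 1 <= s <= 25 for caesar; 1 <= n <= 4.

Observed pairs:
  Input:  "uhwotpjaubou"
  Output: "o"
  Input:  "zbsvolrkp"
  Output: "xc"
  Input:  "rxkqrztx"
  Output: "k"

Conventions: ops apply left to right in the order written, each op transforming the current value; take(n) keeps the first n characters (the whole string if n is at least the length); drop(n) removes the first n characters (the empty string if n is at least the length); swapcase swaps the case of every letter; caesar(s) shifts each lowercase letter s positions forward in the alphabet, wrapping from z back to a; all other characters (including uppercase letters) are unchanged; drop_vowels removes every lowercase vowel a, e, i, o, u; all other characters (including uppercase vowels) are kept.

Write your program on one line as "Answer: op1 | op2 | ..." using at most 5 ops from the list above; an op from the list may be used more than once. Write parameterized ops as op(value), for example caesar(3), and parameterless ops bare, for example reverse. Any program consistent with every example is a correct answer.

drop(3) | drop(4) | drop_vowels | caesar(13)

Check, running the answer program on each example:
  "uhwotpjaubou" -> "otpjaubou" -> "aubou" -> "b" -> "o"
  "zbsvolrkp" -> "volrkp" -> "kp" -> "kp" -> "xc"
  "rxkqrztx" -> "qrztx" -> "x" -> "x" -> "k"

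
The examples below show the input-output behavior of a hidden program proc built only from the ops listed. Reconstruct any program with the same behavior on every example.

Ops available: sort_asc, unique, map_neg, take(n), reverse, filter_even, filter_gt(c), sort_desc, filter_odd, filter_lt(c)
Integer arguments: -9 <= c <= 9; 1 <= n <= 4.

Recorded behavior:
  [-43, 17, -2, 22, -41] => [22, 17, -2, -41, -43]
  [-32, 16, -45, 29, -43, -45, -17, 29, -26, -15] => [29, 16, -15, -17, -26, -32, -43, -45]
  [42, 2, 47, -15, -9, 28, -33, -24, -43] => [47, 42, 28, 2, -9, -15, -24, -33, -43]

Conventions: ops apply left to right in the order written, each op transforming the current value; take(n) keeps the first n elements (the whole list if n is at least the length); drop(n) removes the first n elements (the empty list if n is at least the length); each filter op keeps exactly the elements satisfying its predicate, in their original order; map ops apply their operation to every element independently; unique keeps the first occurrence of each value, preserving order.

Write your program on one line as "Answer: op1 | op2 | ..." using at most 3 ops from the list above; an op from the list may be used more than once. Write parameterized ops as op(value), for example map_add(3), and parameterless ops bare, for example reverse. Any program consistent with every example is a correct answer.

sort_asc | unique | sort_desc

Check, running the answer program on each example:
  [-43, 17, -2, 22, -41] -> [-43, -41, -2, 17, 22] -> [-43, -41, -2, 17, 22] -> [22, 17, -2, -41, -43]
  [-32, 16, -45, 29, -43, -45, -17, 29, -26, -15] -> [-45, -45, -43, -32, -26, -17, -15, 16, 29, 29] -> [-45, -43, -32, -26, -17, -15, 16, 29] -> [29, 16, -15, -17, -26, -32, -43, -45]
  [42, 2, 47, -15, -9, 28, -33, -24, -43] -> [-43, -33, -24, -15, -9, 2, 28, 42, 47] -> [-43, -33, -24, -15, -9, 2, 28, 42, 47] -> [47, 42, 28, 2, -9, -15, -24, -33, -43]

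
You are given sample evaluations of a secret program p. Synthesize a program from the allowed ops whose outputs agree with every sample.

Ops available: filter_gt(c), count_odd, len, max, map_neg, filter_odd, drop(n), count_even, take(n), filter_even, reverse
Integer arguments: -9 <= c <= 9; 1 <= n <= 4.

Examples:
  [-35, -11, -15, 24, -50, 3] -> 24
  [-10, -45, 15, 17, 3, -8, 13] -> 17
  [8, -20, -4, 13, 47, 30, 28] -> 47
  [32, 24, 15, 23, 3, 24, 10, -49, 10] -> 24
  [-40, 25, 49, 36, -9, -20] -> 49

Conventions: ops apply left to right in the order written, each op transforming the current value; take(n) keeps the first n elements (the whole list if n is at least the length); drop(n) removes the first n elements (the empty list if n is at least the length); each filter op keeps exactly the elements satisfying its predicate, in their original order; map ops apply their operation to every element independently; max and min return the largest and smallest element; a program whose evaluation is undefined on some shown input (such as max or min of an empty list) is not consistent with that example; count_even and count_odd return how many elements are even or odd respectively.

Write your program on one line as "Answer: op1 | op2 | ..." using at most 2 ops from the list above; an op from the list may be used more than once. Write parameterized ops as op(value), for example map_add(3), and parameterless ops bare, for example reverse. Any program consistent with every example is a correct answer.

drop(1) | max

Check, running the answer program on each example:
  [-35, -11, -15, 24, -50, 3] -> [-11, -15, 24, -50, 3] -> 24
  [-10, -45, 15, 17, 3, -8, 13] -> [-45, 15, 17, 3, -8, 13] -> 17
  [8, -20, -4, 13, 47, 30, 28] -> [-20, -4, 13, 47, 30, 28] -> 47
  [32, 24, 15, 23, 3, 24, 10, -49, 10] -> [24, 15, 23, 3, 24, 10, -49, 10] -> 24
  [-40, 25, 49, 36, -9, -20] -> [25, 49, 36, -9, -20] -> 49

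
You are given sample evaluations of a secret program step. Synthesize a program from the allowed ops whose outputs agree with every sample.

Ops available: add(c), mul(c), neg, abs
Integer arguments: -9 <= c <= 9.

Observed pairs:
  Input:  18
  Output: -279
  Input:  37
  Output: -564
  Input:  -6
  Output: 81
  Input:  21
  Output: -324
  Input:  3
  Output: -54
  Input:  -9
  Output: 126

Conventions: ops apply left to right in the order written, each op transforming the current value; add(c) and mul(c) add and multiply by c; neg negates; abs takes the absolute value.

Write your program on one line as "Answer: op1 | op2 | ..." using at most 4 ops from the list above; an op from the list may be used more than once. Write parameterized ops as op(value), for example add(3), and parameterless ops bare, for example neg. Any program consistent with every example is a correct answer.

mul(3) | neg | mul(5) | add(-9)

Check, running the answer program on each example:
  18 -> 54 -> -54 -> -270 -> -279
  37 -> 111 -> -111 -> -555 -> -564
  -6 -> -18 -> 18 -> 90 -> 81
  21 -> 63 -> -63 -> -315 -> -324
  3 -> 9 -> -9 -> -45 -> -54
  -9 -> -27 -> 27 -> 135 -> 126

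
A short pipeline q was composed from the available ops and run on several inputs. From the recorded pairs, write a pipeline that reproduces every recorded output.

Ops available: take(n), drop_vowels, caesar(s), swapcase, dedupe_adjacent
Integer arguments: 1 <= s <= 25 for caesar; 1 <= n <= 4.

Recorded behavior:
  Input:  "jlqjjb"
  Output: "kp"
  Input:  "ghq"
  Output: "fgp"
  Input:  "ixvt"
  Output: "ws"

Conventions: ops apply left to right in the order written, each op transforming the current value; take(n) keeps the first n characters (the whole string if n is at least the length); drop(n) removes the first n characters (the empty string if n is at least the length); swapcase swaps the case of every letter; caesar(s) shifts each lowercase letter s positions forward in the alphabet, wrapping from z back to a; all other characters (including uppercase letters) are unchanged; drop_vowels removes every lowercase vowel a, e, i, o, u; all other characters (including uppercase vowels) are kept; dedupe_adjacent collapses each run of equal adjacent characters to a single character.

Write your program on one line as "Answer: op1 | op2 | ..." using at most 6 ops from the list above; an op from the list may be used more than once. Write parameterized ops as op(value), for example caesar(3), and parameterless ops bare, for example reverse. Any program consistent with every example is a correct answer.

dedupe_adjacent | drop_vowels | caesar(19) | take(4) | caesar(6) | drop_vowels

Check, running the answer program on each example:
  "jlqjjb" -> "jlqjb" -> "jlqjb" -> "cejcu" -> "cejc" -> "ikpi" -> "kp"
  "ghq" -> "ghq" -> "ghq" -> "zaj" -> "zaj" -> "fgp" -> "fgp"
  "ixvt" -> "ixvt" -> "xvt" -> "qom" -> "qom" -> "wus" -> "ws"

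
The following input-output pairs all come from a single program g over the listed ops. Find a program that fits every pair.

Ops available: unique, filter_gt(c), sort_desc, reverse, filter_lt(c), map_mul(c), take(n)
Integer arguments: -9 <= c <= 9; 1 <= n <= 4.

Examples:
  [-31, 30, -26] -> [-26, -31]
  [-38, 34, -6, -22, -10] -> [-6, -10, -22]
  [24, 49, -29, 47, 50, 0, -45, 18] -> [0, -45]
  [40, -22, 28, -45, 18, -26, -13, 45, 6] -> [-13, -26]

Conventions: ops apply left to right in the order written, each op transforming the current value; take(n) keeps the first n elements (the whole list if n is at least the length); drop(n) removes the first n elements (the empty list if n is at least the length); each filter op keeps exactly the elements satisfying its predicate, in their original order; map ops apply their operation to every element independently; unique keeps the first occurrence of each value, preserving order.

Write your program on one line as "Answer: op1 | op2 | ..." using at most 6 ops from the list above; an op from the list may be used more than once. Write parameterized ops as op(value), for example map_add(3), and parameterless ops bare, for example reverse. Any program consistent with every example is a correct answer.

reverse | take(4) | reverse | filter_lt(1) | sort_desc

Check, running the answer program on each example:
  [-31, 30, -26] -> [-26, 30, -31] -> [-26, 30, -31] -> [-31, 30, -26] -> [-31, -26] -> [-26, -31]
  [-38, 34, -6, -22, -10] -> [-10, -22, -6, 34, -38] -> [-10, -22, -6, 34] -> [34, -6, -22, -10] -> [-6, -22, -10] -> [-6, -10, -22]
  [24, 49, -29, 47, 50, 0, -45, 18] -> [18, -45, 0, 50, 47, -29, 49, 24] -> [18, -45, 0, 50] -> [50, 0, -45, 18] -> [0, -45] -> [0, -45]
  [40, -22, 28, -45, 18, -26, -13, 45, 6] -> [6, 45, -13, -26, 18, -45, 28, -22, 40] -> [6, 45, -13, -26] -> [-26, -13, 45, 6] -> [-26, -13] -> [-13, -26]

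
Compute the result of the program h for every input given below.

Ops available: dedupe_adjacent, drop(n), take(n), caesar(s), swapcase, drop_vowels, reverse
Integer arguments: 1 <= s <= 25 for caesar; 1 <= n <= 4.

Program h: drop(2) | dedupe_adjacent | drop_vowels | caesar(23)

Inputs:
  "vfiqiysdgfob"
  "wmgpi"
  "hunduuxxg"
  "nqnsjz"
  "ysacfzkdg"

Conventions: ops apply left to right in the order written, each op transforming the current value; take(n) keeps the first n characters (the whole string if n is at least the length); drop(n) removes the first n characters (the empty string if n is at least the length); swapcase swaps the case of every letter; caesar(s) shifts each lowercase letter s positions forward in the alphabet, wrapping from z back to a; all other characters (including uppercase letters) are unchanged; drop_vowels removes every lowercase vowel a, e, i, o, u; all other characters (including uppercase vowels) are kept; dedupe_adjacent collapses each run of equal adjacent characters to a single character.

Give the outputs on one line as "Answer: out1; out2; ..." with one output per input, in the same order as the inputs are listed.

Execution, op by op:
  "vfiqiysdgfob" -> "iqiysdgfob" -> "iqiysdgfob" -> "qysdgfb" -> "nvpadcy"
  "wmgpi" -> "gpi" -> "gpi" -> "gp" -> "dm"
  "hunduuxxg" -> "nduuxxg" -> "nduxg" -> "ndxg" -> "kaud"
  "nqnsjz" -> "nsjz" -> "nsjz" -> "nsjz" -> "kpgw"
  "ysacfzkdg" -> "acfzkdg" -> "acfzkdg" -> "cfzkdg" -> "zcwhad"

"nvpadcy"; "dm"; "kaud"; "kpgw"; "zcwhad"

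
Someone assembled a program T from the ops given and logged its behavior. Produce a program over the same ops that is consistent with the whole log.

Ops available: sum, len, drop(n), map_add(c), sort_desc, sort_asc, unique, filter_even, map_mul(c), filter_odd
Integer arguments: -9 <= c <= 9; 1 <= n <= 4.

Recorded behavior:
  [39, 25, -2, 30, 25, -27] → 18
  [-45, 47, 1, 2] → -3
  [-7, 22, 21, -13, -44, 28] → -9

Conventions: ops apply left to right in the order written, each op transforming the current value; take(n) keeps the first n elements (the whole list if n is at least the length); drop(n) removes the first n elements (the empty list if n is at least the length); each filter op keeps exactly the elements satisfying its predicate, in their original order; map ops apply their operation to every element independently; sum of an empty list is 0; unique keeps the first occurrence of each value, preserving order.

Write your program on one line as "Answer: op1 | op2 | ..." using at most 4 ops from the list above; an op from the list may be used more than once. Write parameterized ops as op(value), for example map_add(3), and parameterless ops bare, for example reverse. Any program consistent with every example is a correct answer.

unique | map_add(-5) | filter_odd | sum

Check, running the answer program on each example:
  [39, 25, -2, 30, 25, -27] -> [39, 25, -2, 30, -27] -> [34, 20, -7, 25, -32] -> [-7, 25] -> 18
  [-45, 47, 1, 2] -> [-45, 47, 1, 2] -> [-50, 42, -4, -3] -> [-3] -> -3
  [-7, 22, 21, -13, -44, 28] -> [-7, 22, 21, -13, -44, 28] -> [-12, 17, 16, -18, -49, 23] -> [17, -49, 23] -> -9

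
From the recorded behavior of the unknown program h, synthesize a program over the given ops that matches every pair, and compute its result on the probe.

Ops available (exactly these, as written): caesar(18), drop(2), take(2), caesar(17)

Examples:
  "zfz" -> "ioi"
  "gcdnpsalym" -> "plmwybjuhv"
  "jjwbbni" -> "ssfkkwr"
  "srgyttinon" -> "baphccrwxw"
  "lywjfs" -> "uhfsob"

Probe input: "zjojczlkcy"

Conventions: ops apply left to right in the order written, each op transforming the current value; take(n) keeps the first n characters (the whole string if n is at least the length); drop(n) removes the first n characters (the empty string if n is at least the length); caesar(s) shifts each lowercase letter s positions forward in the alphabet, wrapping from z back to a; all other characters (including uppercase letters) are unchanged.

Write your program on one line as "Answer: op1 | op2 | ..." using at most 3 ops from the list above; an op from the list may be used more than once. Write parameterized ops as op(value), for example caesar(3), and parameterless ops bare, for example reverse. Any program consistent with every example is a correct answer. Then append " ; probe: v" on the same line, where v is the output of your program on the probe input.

caesar(17) | caesar(18) ; probe: "isxsliutlh"

Check, running the answer program on each example:
  "zfz" -> "qwq" -> "ioi"
  "gcdnpsalym" -> "xtuegjrcpd" -> "plmwybjuhv"
  "jjwbbni" -> "aanssez" -> "ssfkkwr"
  "srgyttinon" -> "jixpkkzefe" -> "baphccrwxw"
  "lywjfs" -> "cpnawj" -> "uhfsob"
  probe: "zjojczlkcy" -> "qafatqcbtp" -> "isxsliutlh"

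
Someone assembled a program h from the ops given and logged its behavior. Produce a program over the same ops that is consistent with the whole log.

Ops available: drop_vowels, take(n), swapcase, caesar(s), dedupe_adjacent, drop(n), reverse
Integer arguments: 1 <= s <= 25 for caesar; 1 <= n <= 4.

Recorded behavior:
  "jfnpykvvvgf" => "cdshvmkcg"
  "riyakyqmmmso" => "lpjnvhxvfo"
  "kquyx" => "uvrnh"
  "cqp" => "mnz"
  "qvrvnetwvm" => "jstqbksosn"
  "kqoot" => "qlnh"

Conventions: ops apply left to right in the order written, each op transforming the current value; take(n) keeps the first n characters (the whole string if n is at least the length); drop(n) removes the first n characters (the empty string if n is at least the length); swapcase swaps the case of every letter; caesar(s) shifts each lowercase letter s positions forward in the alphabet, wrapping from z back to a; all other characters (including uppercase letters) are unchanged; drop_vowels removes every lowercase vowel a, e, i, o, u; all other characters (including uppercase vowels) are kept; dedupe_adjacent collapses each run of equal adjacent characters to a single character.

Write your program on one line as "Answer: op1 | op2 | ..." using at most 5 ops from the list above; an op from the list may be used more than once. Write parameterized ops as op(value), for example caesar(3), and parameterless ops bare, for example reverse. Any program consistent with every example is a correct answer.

caesar(24) | reverse | dedupe_adjacent | caesar(25)

Check, running the answer program on each example:
  "jfnpykvvvgf" -> "hdlnwittted" -> "detttiwnldh" -> "detiwnldh" -> "cdshvmkcg"
  "riyakyqmmmso" -> "pgwyiwokkkqm" -> "mqkkkowiywgp" -> "mqkowiywgp" -> "lpjnvhxvfo"
  "kquyx" -> "ioswv" -> "vwsoi" -> "vwsoi" -> "uvrnh"
  "cqp" -> "aon" -> "noa" -> "noa" -> "mnz"
  "qvrvnetwvm" -> "otptlcrutk" -> "kturcltpto" -> "kturcltpto" -> "jstqbksosn"
  "kqoot" -> "iommr" -> "rmmoi" -> "rmoi" -> "qlnh"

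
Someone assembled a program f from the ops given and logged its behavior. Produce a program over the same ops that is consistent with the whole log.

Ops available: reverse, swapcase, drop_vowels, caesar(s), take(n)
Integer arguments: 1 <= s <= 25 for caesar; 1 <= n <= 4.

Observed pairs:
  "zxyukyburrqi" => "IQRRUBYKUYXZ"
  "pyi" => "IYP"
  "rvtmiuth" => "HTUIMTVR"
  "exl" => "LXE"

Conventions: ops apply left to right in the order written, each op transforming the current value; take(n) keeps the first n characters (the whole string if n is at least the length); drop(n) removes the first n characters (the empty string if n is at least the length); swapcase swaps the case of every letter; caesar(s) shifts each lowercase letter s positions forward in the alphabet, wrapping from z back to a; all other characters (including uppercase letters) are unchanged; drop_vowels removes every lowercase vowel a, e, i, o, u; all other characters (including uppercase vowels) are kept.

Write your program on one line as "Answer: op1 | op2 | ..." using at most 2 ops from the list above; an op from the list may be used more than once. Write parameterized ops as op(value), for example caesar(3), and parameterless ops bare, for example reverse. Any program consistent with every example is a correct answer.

swapcase | reverse

Check, running the answer program on each example:
  "zxyukyburrqi" -> "ZXYUKYBURRQI" -> "IQRRUBYKUYXZ"
  "pyi" -> "PYI" -> "IYP"
  "rvtmiuth" -> "RVTMIUTH" -> "HTUIMTVR"
  "exl" -> "EXL" -> "LXE"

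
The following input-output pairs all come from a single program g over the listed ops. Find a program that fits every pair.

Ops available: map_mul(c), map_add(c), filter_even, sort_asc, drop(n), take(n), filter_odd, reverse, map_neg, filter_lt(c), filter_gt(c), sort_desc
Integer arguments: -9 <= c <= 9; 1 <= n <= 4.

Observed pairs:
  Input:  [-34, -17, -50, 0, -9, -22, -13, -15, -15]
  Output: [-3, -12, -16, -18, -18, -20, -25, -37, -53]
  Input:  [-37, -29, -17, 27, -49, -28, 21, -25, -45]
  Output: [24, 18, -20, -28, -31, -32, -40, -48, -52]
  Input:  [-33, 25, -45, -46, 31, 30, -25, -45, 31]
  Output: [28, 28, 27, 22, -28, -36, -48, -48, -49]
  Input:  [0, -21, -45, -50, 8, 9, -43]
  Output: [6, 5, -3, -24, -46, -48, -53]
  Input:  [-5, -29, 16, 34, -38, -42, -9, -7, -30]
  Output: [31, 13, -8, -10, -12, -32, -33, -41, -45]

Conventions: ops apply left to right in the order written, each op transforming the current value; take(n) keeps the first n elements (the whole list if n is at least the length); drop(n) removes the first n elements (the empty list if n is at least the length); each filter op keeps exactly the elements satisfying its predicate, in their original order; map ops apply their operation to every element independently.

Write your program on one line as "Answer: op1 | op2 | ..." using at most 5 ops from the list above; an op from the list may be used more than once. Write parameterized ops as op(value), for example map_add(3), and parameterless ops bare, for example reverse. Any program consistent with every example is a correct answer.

sort_desc | reverse | map_add(-3) | reverse

Check, running the answer program on each example:
  [-34, -17, -50, 0, -9, -22, -13, -15, -15] -> [0, -9, -13, -15, -15, -17, -22, -34, -50] -> [-50, -34, -22, -17, -15, -15, -13, -9, 0] -> [-53, -37, -25, -20, -18, -18, -16, -12, -3] -> [-3, -12, -16, -18, -18, -20, -25, -37, -53]
  [-37, -29, -17, 27, -49, -28, 21, -25, -45] -> [27, 21, -17, -25, -28, -29, -37, -45, -49] -> [-49, -45, -37, -29, -28, -25, -17, 21, 27] -> [-52, -48, -40, -32, -31, -28, -20, 18, 24] -> [24, 18, -20, -28, -31, -32, -40, -48, -52]
  [-33, 25, -45, -46, 31, 30, -25, -45, 31] -> [31, 31, 30, 25, -25, -33, -45, -45, -46] -> [-46, -45, -45, -33, -25, 25, 30, 31, 31] -> [-49, -48, -48, -36, -28, 22, 27, 28, 28] -> [28, 28, 27, 22, -28, -36, -48, -48, -49]
  [0, -21, -45, -50, 8, 9, -43] -> [9, 8, 0, -21, -43, -45, -50] -> [-50, -45, -43, -21, 0, 8, 9] -> [-53, -48, -46, -24, -3, 5, 6] -> [6, 5, -3, -24, -46, -48, -53]
  [-5, -29, 16, 34, -38, -42, -9, -7, -30] -> [34, 16, -5, -7, -9, -29, -30, -38, -42] -> [-42, -38, -30, -29, -9, -7, -5, 16, 34] -> [-45, -41, -33, -32, -12, -10, -8, 13, 31] -> [31, 13, -8, -10, -12, -32, -33, -41, -45]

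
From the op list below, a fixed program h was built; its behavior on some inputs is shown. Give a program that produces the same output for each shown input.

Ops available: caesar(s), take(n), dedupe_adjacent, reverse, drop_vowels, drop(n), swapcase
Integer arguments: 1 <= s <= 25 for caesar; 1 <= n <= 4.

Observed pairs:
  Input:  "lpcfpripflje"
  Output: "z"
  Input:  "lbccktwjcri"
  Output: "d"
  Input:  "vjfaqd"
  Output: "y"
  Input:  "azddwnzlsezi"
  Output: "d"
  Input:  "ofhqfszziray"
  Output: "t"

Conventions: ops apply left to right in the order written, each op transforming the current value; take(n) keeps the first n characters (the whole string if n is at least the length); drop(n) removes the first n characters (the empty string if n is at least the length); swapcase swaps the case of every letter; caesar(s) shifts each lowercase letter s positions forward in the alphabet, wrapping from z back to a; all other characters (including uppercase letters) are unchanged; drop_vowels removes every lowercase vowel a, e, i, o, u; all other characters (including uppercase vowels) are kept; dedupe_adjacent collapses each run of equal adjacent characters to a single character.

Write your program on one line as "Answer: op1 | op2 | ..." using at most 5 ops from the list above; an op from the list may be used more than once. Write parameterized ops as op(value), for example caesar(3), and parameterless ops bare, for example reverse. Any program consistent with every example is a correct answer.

caesar(21) | dedupe_adjacent | reverse | take(4) | take(1)

Check, running the answer program on each example:
  "lpcfpripflje" -> "gkxakmdkagez" -> "gkxakmdkagez" -> "zegakdmkaxkg" -> "zega" -> "z"
  "lbccktwjcri" -> "gwxxforexmd" -> "gwxforexmd" -> "dmxerofxwg" -> "dmxe" -> "d"
  "vjfaqd" -> "qeavly" -> "qeavly" -> "ylvaeq" -> "ylva" -> "y"
  "azddwnzlsezi" -> "vuyyriugnzud" -> "vuyriugnzud" -> "duznguiryuv" -> "duzn" -> "d"
  "ofhqfszziray" -> "jaclanuudmvt" -> "jaclanudmvt" -> "tvmdunalcaj" -> "tvmd" -> "t"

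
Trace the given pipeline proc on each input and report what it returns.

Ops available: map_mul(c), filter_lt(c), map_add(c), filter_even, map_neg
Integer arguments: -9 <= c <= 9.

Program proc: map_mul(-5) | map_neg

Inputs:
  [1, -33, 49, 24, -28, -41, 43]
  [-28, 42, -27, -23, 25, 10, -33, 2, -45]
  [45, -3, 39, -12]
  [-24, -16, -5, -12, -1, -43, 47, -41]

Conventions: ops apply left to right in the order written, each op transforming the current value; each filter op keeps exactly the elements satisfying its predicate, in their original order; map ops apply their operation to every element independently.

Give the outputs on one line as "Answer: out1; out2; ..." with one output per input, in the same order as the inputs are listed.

[5, -165, 245, 120, -140, -205, 215]; [-140, 210, -135, -115, 125, 50, -165, 10, -225]; [225, -15, 195, -60]; [-120, -80, -25, -60, -5, -215, 235, -205]

Execution, op by op:
  [1, -33, 49, 24, -28, -41, 43] -> [-5, 165, -245, -120, 140, 205, -215] -> [5, -165, 245, 120, -140, -205, 215]
  [-28, 42, -27, -23, 25, 10, -33, 2, -45] -> [140, -210, 135, 115, -125, -50, 165, -10, 225] -> [-140, 210, -135, -115, 125, 50, -165, 10, -225]
  [45, -3, 39, -12] -> [-225, 15, -195, 60] -> [225, -15, 195, -60]
  [-24, -16, -5, -12, -1, -43, 47, -41] -> [120, 80, 25, 60, 5, 215, -235, 205] -> [-120, -80, -25, -60, -5, -215, 235, -205]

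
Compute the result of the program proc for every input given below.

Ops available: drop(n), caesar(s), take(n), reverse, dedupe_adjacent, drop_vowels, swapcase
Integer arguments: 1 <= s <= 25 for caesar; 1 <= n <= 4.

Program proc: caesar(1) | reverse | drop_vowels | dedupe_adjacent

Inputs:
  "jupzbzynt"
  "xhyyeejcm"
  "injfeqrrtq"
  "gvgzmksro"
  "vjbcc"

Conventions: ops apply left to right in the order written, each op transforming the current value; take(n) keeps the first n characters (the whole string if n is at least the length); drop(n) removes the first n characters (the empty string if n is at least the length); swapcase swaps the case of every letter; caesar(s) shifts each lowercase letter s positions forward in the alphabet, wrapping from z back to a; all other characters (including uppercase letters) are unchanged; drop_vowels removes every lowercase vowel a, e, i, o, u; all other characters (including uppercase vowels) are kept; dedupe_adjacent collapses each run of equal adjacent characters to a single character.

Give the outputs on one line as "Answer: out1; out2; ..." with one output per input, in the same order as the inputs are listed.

Execution, op by op:
  "jupzbzynt" -> "kvqacazou" -> "uozacaqvk" -> "zcqvk" -> "zcqvk"
  "xhyyeejcm" -> "yizzffkdn" -> "ndkffzziy" -> "ndkffzzy" -> "ndkfzy"
  "injfeqrrtq" -> "jokgfrssur" -> "russrfgkoj" -> "rssrfgkj" -> "rsrfgkj"
  "gvgzmksro" -> "hwhanltsp" -> "pstlnahwh" -> "pstlnhwh" -> "pstlnhwh"
  "vjbcc" -> "wkcdd" -> "ddckw" -> "ddckw" -> "dckw"

"zcqvk"; "ndkfzy"; "rsrfgkj"; "pstlnhwh"; "dckw"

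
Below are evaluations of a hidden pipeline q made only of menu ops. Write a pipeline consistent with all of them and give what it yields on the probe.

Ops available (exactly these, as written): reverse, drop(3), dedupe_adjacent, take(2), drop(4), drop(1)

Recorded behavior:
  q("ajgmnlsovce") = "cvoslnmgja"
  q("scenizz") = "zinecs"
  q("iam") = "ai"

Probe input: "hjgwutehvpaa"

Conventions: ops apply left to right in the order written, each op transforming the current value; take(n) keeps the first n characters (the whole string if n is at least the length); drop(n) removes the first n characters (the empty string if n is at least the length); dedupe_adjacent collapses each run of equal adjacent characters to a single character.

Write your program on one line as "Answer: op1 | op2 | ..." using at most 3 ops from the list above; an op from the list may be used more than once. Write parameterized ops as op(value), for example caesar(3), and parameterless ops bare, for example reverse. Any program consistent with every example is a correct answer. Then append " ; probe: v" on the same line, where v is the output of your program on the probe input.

reverse | drop(1) ; probe: "apvhetuwgjh"

Check, running the answer program on each example:
  "ajgmnlsovce" -> "ecvoslnmgja" -> "cvoslnmgja"
  "scenizz" -> "zzinecs" -> "zinecs"
  "iam" -> "mai" -> "ai"
  probe: "hjgwutehvpaa" -> "aapvhetuwgjh" -> "apvhetuwgjh"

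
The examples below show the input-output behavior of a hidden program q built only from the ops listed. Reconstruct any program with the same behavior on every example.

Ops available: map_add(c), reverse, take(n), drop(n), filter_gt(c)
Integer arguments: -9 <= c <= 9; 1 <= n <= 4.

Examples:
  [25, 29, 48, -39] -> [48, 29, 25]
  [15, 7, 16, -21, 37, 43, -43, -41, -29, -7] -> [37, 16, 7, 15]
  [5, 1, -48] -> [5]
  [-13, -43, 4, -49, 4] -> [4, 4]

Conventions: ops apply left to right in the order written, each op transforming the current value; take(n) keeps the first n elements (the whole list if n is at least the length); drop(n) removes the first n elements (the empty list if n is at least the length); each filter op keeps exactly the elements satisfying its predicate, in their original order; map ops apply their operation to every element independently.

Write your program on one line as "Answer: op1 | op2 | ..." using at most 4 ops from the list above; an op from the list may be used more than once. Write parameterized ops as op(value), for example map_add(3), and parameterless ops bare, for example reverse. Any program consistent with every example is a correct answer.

filter_gt(2) | take(4) | reverse

Check, running the answer program on each example:
  [25, 29, 48, -39] -> [25, 29, 48] -> [25, 29, 48] -> [48, 29, 25]
  [15, 7, 16, -21, 37, 43, -43, -41, -29, -7] -> [15, 7, 16, 37, 43] -> [15, 7, 16, 37] -> [37, 16, 7, 15]
  [5, 1, -48] -> [5] -> [5] -> [5]
  [-13, -43, 4, -49, 4] -> [4, 4] -> [4, 4] -> [4, 4]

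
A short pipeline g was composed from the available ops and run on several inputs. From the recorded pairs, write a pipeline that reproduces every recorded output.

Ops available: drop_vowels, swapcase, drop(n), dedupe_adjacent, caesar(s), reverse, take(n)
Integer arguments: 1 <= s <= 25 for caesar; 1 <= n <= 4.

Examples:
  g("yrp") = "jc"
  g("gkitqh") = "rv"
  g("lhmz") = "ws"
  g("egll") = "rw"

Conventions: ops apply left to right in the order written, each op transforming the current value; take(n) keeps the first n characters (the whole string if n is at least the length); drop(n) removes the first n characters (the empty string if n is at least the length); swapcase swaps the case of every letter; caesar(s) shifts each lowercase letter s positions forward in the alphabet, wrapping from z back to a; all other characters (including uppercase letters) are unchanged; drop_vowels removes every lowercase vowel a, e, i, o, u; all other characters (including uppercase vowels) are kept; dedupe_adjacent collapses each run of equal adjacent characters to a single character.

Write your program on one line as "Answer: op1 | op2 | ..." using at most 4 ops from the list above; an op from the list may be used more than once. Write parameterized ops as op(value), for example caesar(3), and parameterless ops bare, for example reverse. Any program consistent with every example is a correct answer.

drop_vowels | caesar(11) | dedupe_adjacent | take(2)

Check, running the answer program on each example:
  "yrp" -> "yrp" -> "jca" -> "jca" -> "jc"
  "gkitqh" -> "gktqh" -> "rvebs" -> "rvebs" -> "rv"
  "lhmz" -> "lhmz" -> "wsxk" -> "wsxk" -> "ws"
  "egll" -> "gll" -> "rww" -> "rw" -> "rw"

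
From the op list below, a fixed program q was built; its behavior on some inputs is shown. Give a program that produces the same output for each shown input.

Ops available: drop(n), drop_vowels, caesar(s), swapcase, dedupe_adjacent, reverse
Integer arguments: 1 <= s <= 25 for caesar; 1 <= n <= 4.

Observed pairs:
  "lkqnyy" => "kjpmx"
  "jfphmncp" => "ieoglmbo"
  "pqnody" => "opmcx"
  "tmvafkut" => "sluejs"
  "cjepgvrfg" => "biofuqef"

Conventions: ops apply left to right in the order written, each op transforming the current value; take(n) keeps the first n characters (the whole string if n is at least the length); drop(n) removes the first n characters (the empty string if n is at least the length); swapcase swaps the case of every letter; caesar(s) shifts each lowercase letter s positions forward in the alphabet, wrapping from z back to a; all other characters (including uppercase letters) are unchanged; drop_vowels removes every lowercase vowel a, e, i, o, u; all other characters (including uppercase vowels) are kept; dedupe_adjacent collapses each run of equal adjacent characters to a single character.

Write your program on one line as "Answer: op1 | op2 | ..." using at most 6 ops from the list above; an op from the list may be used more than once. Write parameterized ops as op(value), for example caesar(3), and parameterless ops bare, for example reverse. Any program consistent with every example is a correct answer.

reverse | drop_vowels | reverse | caesar(25) | dedupe_adjacent

Check, running the answer program on each example:
  "lkqnyy" -> "yynqkl" -> "yynqkl" -> "lkqnyy" -> "kjpmxx" -> "kjpmx"
  "jfphmncp" -> "pcnmhpfj" -> "pcnmhpfj" -> "jfphmncp" -> "ieoglmbo" -> "ieoglmbo"
  "pqnody" -> "ydonqp" -> "ydnqp" -> "pqndy" -> "opmcx" -> "opmcx"
  "tmvafkut" -> "tukfavmt" -> "tkfvmt" -> "tmvfkt" -> "sluejs" -> "sluejs"
  "cjepgvrfg" -> "gfrvgpejc" -> "gfrvgpjc" -> "cjpgvrfg" -> "biofuqef" -> "biofuqef"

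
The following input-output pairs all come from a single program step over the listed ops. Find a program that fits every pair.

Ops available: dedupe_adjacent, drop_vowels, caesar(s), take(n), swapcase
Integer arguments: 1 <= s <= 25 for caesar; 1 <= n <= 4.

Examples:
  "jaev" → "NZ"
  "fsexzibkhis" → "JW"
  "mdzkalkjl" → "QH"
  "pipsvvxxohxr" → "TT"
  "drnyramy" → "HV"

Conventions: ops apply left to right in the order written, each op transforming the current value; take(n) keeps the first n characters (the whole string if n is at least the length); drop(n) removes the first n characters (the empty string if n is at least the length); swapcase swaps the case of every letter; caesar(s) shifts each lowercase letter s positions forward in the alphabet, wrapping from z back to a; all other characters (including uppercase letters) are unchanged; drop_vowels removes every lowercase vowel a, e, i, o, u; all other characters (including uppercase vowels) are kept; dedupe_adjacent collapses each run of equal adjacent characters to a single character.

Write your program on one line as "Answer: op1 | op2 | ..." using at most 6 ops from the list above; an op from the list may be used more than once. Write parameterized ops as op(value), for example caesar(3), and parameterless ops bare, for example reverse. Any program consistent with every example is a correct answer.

drop_vowels | take(3) | caesar(4) | swapcase | take(2)

Check, running the answer program on each example:
  "jaev" -> "jv" -> "jv" -> "nz" -> "NZ" -> "NZ"
  "fsexzibkhis" -> "fsxzbkhs" -> "fsx" -> "jwb" -> "JWB" -> "JW"
  "mdzkalkjl" -> "mdzklkjl" -> "mdz" -> "qhd" -> "QHD" -> "QH"
  "pipsvvxxohxr" -> "ppsvvxxhxr" -> "pps" -> "ttw" -> "TTW" -> "TT"
  "drnyramy" -> "drnyrmy" -> "drn" -> "hvr" -> "HVR" -> "HV"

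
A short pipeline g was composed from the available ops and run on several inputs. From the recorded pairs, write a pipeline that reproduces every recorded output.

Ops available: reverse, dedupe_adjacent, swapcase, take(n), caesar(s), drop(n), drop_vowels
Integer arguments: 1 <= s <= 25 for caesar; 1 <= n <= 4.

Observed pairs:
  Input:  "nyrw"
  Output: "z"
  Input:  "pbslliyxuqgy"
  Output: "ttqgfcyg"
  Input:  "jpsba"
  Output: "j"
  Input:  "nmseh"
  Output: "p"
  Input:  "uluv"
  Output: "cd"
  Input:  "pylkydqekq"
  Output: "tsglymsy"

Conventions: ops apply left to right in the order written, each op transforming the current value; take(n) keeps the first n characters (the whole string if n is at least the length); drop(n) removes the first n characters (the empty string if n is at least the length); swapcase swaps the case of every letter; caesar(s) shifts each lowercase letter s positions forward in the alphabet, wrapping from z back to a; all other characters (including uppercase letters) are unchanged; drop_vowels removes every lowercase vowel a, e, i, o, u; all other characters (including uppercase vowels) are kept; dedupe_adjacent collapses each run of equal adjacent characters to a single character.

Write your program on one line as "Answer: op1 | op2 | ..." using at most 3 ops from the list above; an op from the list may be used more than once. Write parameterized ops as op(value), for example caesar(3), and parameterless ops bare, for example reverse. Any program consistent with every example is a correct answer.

caesar(8) | drop_vowels | drop(2)

Check, running the answer program on each example:
  "nyrw" -> "vgze" -> "vgz" -> "z"
  "pbslliyxuqgy" -> "xjattqgfcyog" -> "xjttqgfcyg" -> "ttqgfcyg"
  "jpsba" -> "rxaji" -> "rxj" -> "j"
  "nmseh" -> "vuamp" -> "vmp" -> "p"
  "uluv" -> "ctcd" -> "ctcd" -> "cd"
  "pylkydqekq" -> "xgtsglymsy" -> "xgtsglymsy" -> "tsglymsy"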